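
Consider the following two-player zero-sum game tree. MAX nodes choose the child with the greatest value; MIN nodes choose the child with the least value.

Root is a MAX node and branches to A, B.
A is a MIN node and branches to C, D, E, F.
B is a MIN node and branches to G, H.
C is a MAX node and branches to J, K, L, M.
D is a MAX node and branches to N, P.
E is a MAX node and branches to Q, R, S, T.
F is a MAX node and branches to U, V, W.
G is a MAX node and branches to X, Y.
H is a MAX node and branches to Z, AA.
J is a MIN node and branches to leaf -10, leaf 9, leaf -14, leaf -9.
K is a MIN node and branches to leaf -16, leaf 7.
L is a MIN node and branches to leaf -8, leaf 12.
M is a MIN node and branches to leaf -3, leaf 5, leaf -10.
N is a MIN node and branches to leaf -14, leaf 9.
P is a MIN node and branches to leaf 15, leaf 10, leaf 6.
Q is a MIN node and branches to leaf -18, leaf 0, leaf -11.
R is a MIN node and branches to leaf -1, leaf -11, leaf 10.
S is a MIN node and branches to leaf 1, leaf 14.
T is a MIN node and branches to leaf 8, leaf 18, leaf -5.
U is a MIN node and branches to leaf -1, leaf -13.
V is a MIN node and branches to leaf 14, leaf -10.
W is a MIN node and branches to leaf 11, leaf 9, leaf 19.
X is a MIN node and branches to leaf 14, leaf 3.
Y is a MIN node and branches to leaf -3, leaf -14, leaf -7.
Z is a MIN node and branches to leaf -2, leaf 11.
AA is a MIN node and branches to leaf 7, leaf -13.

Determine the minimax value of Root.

J (MIN): min(-10, 9, -14, -9) = -14
K (MIN): min(-16, 7) = -16
L (MIN): min(-8, 12) = -8
M (MIN): min(-3, 5, -10) = -10
C (MAX): max(-14, -16, -8, -10) = -8
N (MIN): min(-14, 9) = -14
P (MIN): min(15, 10, 6) = 6
D (MAX): max(-14, 6) = 6
Q (MIN): min(-18, 0, -11) = -18
R (MIN): min(-1, -11, 10) = -11
S (MIN): min(1, 14) = 1
T (MIN): min(8, 18, -5) = -5
E (MAX): max(-18, -11, 1, -5) = 1
U (MIN): min(-1, -13) = -13
V (MIN): min(14, -10) = -10
W (MIN): min(11, 9, 19) = 9
F (MAX): max(-13, -10, 9) = 9
A (MIN): min(-8, 6, 1, 9) = -8
X (MIN): min(14, 3) = 3
Y (MIN): min(-3, -14, -7) = -14
G (MAX): max(3, -14) = 3
Z (MIN): min(-2, 11) = -2
AA (MIN): min(7, -13) = -13
H (MAX): max(-2, -13) = -2
B (MIN): min(3, -2) = -2
Root (MAX): max(-8, -2) = -2

-2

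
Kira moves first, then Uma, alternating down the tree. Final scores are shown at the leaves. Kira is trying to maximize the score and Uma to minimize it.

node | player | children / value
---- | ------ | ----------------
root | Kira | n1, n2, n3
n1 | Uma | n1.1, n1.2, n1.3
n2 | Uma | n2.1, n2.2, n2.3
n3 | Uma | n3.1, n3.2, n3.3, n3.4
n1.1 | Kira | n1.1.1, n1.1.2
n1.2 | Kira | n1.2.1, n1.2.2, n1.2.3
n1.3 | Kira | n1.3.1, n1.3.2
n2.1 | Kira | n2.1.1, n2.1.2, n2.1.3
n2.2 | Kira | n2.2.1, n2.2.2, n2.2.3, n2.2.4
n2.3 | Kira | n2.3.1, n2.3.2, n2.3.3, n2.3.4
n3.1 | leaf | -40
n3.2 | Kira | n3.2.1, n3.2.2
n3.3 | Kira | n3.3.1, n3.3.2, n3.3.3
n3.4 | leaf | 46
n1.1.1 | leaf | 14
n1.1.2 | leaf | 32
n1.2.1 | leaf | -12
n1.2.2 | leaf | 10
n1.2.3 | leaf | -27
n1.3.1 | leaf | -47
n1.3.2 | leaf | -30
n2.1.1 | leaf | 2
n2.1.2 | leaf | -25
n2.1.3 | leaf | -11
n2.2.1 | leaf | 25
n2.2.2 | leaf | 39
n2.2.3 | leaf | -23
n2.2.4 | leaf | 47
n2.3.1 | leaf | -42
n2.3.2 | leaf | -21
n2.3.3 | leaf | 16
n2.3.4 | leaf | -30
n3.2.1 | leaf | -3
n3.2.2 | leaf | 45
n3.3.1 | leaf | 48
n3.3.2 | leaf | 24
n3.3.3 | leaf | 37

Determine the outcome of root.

2

n1.1 (Kira): max(14, 32) = 32
n1.2 (Kira): max(-12, 10, -27) = 10
n1.3 (Kira): max(-47, -30) = -30
n1 (Uma): min(32, 10, -30) = -30
n2.1 (Kira): max(2, -25, -11) = 2
n2.2 (Kira): max(25, 39, -23, 47) = 47
n2.3 (Kira): max(-42, -21, 16, -30) = 16
n2 (Uma): min(2, 47, 16) = 2
n3.2 (Kira): max(-3, 45) = 45
n3.3 (Kira): max(48, 24, 37) = 48
n3 (Uma): min(-40, 45, 48, 46) = -40
root (Kira): max(-30, 2, -40) = 2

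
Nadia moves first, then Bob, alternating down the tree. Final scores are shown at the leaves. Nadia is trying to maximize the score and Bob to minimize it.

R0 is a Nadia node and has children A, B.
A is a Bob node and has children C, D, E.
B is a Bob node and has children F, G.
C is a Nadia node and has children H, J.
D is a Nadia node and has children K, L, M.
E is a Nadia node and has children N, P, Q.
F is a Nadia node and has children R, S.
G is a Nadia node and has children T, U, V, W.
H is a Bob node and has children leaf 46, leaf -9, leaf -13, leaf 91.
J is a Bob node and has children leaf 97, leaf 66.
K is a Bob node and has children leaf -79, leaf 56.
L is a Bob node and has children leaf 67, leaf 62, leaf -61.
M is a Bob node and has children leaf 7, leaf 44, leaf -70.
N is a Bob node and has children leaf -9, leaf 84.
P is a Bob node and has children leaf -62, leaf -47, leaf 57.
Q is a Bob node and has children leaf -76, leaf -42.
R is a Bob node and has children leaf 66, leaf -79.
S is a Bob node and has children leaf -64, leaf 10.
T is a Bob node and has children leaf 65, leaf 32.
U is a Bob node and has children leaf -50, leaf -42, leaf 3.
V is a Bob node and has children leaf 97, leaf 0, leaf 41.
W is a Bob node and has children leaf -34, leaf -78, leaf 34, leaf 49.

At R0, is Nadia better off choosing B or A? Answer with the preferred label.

A

R (Bob): min(66, -79) = -79
S (Bob): min(-64, 10) = -64
F (Nadia): max(-79, -64) = -64
T (Bob): min(65, 32) = 32
U (Bob): min(-50, -42, 3) = -50
V (Bob): min(97, 0, 41) = 0
W (Bob): min(-34, -78, 34, 49) = -78
G (Nadia): max(32, -50, 0, -78) = 32
B (Bob): min(-64, 32) = -64
H (Bob): min(46, -9, -13, 91) = -13
J (Bob): min(97, 66) = 66
C (Nadia): max(-13, 66) = 66
K (Bob): min(-79, 56) = -79
L (Bob): min(67, 62, -61) = -61
M (Bob): min(7, 44, -70) = -70
D (Nadia): max(-79, -61, -70) = -61
N (Bob): min(-9, 84) = -9
P (Bob): min(-62, -47, 57) = -62
Q (Bob): min(-76, -42) = -76
E (Nadia): max(-9, -62, -76) = -9
A (Bob): min(66, -61, -9) = -61
Nadia prefers the higher value; B=-64, A=-61. A is better since -61 > -64.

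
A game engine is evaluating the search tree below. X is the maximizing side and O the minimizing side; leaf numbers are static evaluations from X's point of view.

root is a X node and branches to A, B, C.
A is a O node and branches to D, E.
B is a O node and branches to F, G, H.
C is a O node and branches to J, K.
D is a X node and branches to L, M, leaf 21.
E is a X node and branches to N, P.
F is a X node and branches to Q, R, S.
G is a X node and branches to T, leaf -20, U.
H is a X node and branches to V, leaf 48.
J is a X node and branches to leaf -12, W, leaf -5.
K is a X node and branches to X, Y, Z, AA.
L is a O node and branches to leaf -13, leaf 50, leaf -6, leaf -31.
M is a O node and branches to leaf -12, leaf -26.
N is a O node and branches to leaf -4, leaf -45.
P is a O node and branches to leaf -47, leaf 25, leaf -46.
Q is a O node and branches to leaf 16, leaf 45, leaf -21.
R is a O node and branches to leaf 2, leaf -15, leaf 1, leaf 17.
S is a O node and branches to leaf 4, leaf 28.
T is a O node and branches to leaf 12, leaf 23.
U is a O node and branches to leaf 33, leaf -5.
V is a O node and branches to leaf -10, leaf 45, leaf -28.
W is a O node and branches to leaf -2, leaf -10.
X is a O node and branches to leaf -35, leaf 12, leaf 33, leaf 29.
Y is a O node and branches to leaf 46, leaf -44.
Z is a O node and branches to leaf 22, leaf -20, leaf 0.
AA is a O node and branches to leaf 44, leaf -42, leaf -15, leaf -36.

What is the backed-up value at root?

L (O): min(-13, 50, -6, -31) = -31
M (O): min(-12, -26) = -26
D (X): max(-31, -26, 21) = 21
N (O): min(-4, -45) = -45
P (O): min(-47, 25, -46) = -47
E (X): max(-45, -47) = -45
A (O): min(21, -45) = -45
Q (O): min(16, 45, -21) = -21
R (O): min(2, -15, 1, 17) = -15
S (O): min(4, 28) = 4
F (X): max(-21, -15, 4) = 4
T (O): min(12, 23) = 12
U (O): min(33, -5) = -5
G (X): max(12, -20, -5) = 12
V (O): min(-10, 45, -28) = -28
H (X): max(-28, 48) = 48
B (O): min(4, 12, 48) = 4
W (O): min(-2, -10) = -10
J (X): max(-12, -10, -5) = -5
X (O): min(-35, 12, 33, 29) = -35
Y (O): min(46, -44) = -44
Z (O): min(22, -20, 0) = -20
AA (O): min(44, -42, -15, -36) = -42
K (X): max(-35, -44, -20, -42) = -20
C (O): min(-5, -20) = -20
root (X): max(-45, 4, -20) = 4

4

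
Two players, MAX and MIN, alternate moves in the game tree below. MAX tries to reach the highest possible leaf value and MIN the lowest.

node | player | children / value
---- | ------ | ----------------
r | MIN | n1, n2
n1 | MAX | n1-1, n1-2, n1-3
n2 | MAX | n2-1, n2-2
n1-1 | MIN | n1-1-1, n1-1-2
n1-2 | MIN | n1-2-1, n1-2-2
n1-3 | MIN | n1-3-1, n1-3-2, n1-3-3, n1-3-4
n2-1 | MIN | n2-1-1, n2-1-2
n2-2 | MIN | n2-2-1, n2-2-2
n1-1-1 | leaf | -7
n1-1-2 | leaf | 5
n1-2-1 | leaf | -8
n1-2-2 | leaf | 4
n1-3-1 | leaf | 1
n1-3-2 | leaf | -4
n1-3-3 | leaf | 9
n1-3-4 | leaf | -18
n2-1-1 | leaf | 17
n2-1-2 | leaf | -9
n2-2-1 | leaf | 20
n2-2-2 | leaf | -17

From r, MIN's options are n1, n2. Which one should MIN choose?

n2

n1-1 (MIN): min(-7, 5) = -7
n1-2 (MIN): min(-8, 4) = -8
n1-3 (MIN): min(1, -4, 9, -18) = -18
n1 (MAX): max(-7, -8, -18) = -7
n2-1 (MIN): min(17, -9) = -9
n2-2 (MIN): min(20, -17) = -17
n2 (MAX): max(-9, -17) = -9
r (MIN): min(-7, -9) = -9
MIN at r wants the lowest of {n1=-7, n2=-9}, so chooses n2.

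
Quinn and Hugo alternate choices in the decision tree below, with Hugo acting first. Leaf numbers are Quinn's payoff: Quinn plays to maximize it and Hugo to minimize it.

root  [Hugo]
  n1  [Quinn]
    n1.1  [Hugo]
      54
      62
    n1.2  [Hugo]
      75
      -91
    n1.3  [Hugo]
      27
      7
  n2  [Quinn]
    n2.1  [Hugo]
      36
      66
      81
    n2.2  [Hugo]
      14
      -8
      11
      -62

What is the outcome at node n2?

n2.1 (Hugo): min(36, 66, 81) = 36
n2.2 (Hugo): min(14, -8, 11, -62) = -62
n2 (Quinn): max(36, -62) = 36

36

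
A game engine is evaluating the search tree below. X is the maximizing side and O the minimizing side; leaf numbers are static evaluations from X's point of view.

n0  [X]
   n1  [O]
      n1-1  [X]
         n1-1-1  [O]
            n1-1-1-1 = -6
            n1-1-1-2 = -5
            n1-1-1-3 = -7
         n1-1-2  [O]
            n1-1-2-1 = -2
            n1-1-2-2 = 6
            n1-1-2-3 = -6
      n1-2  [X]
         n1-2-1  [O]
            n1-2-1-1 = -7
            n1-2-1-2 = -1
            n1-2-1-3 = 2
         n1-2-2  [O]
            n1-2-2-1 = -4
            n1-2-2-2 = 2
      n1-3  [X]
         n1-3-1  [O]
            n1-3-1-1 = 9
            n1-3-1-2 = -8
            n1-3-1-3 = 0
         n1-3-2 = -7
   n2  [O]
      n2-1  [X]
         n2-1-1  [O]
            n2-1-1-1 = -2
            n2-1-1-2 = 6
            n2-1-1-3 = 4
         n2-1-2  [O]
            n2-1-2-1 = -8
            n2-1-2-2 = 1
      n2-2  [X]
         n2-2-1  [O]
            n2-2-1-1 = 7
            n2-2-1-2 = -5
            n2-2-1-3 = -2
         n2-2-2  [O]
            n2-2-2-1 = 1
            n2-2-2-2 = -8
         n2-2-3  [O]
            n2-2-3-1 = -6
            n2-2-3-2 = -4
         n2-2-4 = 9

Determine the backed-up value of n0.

-2

n1-1-1 (O): min(-6, -5, -7) = -7
n1-1-2 (O): min(-2, 6, -6) = -6
n1-1 (X): max(-7, -6) = -6
n1-2-1 (O): min(-7, -1, 2) = -7
n1-2-2 (O): min(-4, 2) = -4
n1-2 (X): max(-7, -4) = -4
n1-3-1 (O): min(9, -8, 0) = -8
n1-3 (X): max(-8, -7) = -7
n1 (O): min(-6, -4, -7) = -7
n2-1-1 (O): min(-2, 6, 4) = -2
n2-1-2 (O): min(-8, 1) = -8
n2-1 (X): max(-2, -8) = -2
n2-2-1 (O): min(7, -5, -2) = -5
n2-2-2 (O): min(1, -8) = -8
n2-2-3 (O): min(-6, -4) = -6
n2-2 (X): max(-5, -8, -6, 9) = 9
n2 (O): min(-2, 9) = -2
n0 (X): max(-7, -2) = -2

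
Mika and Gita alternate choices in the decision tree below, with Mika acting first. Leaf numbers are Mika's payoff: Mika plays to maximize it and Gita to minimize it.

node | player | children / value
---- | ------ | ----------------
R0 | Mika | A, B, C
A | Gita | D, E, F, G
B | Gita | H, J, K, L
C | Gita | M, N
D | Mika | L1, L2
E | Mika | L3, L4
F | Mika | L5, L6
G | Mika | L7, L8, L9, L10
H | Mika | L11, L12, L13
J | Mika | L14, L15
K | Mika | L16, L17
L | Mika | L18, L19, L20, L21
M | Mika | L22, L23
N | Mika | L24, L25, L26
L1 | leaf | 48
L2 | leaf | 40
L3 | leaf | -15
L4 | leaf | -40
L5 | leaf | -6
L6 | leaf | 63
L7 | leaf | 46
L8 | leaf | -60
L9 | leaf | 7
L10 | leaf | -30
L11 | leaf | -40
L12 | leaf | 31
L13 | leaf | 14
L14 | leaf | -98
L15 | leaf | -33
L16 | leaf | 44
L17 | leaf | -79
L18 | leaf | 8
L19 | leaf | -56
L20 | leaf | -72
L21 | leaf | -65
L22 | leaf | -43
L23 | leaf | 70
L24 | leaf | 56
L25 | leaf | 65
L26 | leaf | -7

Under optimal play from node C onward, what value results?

M (Mika): max(-43, 70) = 70
N (Mika): max(56, 65, -7) = 65
C (Gita): min(70, 65) = 65

65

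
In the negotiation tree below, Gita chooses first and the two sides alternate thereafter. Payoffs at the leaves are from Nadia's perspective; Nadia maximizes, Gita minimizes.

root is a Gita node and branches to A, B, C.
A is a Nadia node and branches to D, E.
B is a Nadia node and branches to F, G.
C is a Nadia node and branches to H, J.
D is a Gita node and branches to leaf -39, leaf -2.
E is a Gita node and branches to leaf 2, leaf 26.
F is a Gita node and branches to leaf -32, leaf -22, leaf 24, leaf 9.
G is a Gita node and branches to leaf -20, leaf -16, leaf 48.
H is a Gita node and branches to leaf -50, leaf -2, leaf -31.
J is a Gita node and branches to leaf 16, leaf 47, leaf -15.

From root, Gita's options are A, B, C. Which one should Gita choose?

D (Gita): min(-39, -2) = -39
E (Gita): min(2, 26) = 2
A (Nadia): max(-39, 2) = 2
F (Gita): min(-32, -22, 24, 9) = -32
G (Gita): min(-20, -16, 48) = -20
B (Nadia): max(-32, -20) = -20
H (Gita): min(-50, -2, -31) = -50
J (Gita): min(16, 47, -15) = -15
C (Nadia): max(-50, -15) = -15
root (Gita): min(2, -20, -15) = -20
Gita at root wants the lowest of {A=2, B=-20, C=-15}, so chooses B.

B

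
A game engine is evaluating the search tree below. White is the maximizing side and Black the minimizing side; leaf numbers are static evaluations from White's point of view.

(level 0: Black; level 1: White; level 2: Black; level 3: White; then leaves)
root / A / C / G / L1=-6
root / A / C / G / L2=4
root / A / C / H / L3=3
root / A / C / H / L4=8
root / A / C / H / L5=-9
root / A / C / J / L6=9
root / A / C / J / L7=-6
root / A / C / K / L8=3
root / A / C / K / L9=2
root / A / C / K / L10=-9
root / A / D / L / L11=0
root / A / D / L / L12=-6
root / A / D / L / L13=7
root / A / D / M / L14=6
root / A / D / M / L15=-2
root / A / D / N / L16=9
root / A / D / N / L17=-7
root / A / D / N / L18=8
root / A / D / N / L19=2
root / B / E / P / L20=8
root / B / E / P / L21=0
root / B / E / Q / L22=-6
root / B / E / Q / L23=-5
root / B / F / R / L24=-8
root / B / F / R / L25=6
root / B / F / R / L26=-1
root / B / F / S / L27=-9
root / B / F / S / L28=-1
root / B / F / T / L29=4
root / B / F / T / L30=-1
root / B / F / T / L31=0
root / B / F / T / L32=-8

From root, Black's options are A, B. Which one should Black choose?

B

G (White): max(-6, 4) = 4
H (White): max(3, 8, -9) = 8
J (White): max(9, -6) = 9
K (White): max(3, 2, -9) = 3
C (Black): min(4, 8, 9, 3) = 3
L (White): max(0, -6, 7) = 7
M (White): max(6, -2) = 6
N (White): max(9, -7, 8, 2) = 9
D (Black): min(7, 6, 9) = 6
A (White): max(3, 6) = 6
P (White): max(8, 0) = 8
Q (White): max(-6, -5) = -5
E (Black): min(8, -5) = -5
R (White): max(-8, 6, -1) = 6
S (White): max(-9, -1) = -1
T (White): max(4, -1, 0, -8) = 4
F (Black): min(6, -1, 4) = -1
B (White): max(-5, -1) = -1
root (Black): min(6, -1) = -1
Black at root wants the lowest of {A=6, B=-1}, so chooses B.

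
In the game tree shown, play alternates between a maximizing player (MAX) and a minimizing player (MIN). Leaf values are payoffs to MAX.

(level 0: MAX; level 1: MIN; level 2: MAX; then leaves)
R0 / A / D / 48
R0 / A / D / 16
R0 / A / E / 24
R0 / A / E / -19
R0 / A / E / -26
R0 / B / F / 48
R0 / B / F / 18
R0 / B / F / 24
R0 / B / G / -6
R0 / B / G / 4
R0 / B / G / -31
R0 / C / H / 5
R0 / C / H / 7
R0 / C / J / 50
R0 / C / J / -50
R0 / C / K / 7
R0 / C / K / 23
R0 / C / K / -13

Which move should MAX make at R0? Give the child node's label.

D (MAX): max(48, 16) = 48
E (MAX): max(24, -19, -26) = 24
A (MIN): min(48, 24) = 24
F (MAX): max(48, 18, 24) = 48
G (MAX): max(-6, 4, -31) = 4
B (MIN): min(48, 4) = 4
H (MAX): max(5, 7) = 7
J (MAX): max(50, -50) = 50
K (MAX): max(7, 23, -13) = 23
C (MIN): min(7, 50, 23) = 7
R0 (MAX): max(24, 4, 7) = 24
MAX at R0 wants the highest of {A=24, B=4, C=7}, so chooses A.

A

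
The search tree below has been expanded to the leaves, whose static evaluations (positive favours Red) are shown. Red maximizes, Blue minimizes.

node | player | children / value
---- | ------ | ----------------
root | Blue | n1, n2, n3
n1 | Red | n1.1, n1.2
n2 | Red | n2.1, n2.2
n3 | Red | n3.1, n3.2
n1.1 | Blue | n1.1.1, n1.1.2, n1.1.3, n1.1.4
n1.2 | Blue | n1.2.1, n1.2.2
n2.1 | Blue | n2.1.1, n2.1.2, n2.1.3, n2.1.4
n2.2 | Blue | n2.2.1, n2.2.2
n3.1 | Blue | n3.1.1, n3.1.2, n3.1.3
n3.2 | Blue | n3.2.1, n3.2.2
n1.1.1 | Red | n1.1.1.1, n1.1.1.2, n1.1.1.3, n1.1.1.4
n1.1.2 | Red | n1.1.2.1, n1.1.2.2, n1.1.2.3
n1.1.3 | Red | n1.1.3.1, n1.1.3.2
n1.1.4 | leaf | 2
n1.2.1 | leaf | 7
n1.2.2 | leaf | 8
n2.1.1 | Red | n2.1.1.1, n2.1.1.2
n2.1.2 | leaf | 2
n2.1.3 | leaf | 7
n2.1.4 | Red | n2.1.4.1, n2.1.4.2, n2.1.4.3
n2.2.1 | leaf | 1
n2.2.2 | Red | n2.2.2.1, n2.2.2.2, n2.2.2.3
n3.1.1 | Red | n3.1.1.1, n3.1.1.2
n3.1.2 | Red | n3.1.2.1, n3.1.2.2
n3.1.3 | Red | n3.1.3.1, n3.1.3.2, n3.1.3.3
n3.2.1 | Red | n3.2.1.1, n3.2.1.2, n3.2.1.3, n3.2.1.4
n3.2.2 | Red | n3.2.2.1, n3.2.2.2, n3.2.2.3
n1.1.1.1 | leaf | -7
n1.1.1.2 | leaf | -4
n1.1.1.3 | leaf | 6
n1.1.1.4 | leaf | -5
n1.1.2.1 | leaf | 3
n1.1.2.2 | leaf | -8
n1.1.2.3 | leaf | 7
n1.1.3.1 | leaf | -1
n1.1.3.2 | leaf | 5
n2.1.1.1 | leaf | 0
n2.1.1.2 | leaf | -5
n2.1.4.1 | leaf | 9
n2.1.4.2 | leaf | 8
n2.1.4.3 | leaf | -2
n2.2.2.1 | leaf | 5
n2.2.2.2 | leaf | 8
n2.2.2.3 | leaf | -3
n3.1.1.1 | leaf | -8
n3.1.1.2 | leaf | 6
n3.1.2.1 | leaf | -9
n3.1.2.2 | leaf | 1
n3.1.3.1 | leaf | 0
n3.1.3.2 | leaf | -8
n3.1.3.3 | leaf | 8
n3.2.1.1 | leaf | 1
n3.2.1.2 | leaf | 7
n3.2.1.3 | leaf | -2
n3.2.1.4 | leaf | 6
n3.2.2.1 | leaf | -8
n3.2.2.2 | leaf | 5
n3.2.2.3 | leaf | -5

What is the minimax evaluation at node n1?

n1.1.1 (Red): max(-7, -4, 6, -5) = 6
n1.1.2 (Red): max(3, -8, 7) = 7
n1.1.3 (Red): max(-1, 5) = 5
n1.1 (Blue): min(6, 7, 5, 2) = 2
n1.2 (Blue): min(7, 8) = 7
n1 (Red): max(2, 7) = 7

7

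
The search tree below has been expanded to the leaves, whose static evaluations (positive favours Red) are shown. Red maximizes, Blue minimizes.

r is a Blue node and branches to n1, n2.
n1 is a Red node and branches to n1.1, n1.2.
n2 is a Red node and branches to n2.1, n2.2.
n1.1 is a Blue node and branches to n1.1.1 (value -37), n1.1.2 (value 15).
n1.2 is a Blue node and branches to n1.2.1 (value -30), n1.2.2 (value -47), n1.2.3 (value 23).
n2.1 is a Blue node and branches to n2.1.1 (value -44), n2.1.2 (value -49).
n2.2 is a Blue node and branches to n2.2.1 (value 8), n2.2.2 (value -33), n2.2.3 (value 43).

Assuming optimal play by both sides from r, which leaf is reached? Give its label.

n1.1 (Blue): min(-37, 15) = -37
n1.2 (Blue): min(-30, -47, 23) = -47
n1 (Red): max(-37, -47) = -37
n2.1 (Blue): min(-44, -49) = -49
n2.2 (Blue): min(8, -33, 43) = -33
n2 (Red): max(-49, -33) = -33
r (Blue): min(-37, -33) = -37
At r, Blue picks n1 (lowest: -37).
At n1, Red picks n1.1 (highest: -37).
At n1.1, Blue picks n1.1.1 (lowest: -37).
Terminal value -37.

n1.1.1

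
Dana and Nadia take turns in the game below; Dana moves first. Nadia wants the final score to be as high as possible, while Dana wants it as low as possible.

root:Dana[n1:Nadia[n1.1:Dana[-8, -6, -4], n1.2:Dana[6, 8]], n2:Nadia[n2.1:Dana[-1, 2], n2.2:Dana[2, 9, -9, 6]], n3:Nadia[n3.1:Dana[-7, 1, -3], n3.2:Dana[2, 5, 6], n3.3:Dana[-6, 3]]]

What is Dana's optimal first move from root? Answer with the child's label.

n2

n1.1 (Dana): min(-8, -6, -4) = -8
n1.2 (Dana): min(6, 8) = 6
n1 (Nadia): max(-8, 6) = 6
n2.1 (Dana): min(-1, 2) = -1
n2.2 (Dana): min(2, 9, -9, 6) = -9
n2 (Nadia): max(-1, -9) = -1
n3.1 (Dana): min(-7, 1, -3) = -7
n3.2 (Dana): min(2, 5, 6) = 2
n3.3 (Dana): min(-6, 3) = -6
n3 (Nadia): max(-7, 2, -6) = 2
root (Dana): min(6, -1, 2) = -1
Dana at root wants the lowest of {n1=6, n2=-1, n3=2}, so chooses n2.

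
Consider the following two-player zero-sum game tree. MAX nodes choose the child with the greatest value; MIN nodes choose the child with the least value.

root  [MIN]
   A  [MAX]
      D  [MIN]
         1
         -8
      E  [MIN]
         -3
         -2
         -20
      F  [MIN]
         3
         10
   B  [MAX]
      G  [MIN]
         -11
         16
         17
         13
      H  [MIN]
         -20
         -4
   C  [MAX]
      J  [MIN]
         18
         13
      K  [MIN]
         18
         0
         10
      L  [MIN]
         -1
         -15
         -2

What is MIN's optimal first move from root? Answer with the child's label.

D (MIN): min(1, -8) = -8
E (MIN): min(-3, -2, -20) = -20
F (MIN): min(3, 10) = 3
A (MAX): max(-8, -20, 3) = 3
G (MIN): min(-11, 16, 17, 13) = -11
H (MIN): min(-20, -4) = -20
B (MAX): max(-11, -20) = -11
J (MIN): min(18, 13) = 13
K (MIN): min(18, 0, 10) = 0
L (MIN): min(-1, -15, -2) = -15
C (MAX): max(13, 0, -15) = 13
root (MIN): min(3, -11, 13) = -11
MIN at root wants the lowest of {A=3, B=-11, C=13}, so chooses B.

B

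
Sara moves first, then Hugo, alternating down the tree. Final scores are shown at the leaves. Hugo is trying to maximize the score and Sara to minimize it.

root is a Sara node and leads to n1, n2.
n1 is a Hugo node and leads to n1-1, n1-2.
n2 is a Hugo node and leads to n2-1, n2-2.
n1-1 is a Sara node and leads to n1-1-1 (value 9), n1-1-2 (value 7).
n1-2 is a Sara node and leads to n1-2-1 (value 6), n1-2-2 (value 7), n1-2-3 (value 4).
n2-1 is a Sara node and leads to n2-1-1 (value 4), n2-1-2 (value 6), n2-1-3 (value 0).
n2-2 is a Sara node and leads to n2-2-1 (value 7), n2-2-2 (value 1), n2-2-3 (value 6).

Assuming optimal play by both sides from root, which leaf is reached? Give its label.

n1-1 (Sara): min(9, 7) = 7
n1-2 (Sara): min(6, 7, 4) = 4
n1 (Hugo): max(7, 4) = 7
n2-1 (Sara): min(4, 6, 0) = 0
n2-2 (Sara): min(7, 1, 6) = 1
n2 (Hugo): max(0, 1) = 1
root (Sara): min(7, 1) = 1
At root, Sara picks n2 (lowest: 1).
At n2, Hugo picks n2-2 (highest: 1).
At n2-2, Sara picks n2-2-2 (lowest: 1).
Terminal value 1.

n2-2-2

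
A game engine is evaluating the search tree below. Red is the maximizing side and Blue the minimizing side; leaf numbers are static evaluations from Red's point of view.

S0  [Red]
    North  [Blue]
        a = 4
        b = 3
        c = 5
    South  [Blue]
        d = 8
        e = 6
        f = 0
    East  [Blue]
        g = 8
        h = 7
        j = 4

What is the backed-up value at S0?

4

North (Blue): min(4, 3, 5) = 3
South (Blue): min(8, 6, 0) = 0
East (Blue): min(8, 7, 4) = 4
S0 (Red): max(3, 0, 4) = 4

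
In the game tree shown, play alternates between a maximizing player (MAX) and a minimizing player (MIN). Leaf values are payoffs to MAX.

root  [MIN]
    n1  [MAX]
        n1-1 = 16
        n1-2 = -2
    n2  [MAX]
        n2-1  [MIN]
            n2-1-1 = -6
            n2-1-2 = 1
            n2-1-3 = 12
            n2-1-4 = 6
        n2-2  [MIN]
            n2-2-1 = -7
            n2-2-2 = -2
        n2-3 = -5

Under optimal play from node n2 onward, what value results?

n2-1 (MIN): min(-6, 1, 12, 6) = -6
n2-2 (MIN): min(-7, -2) = -7
n2 (MAX): max(-6, -7, -5) = -5

-5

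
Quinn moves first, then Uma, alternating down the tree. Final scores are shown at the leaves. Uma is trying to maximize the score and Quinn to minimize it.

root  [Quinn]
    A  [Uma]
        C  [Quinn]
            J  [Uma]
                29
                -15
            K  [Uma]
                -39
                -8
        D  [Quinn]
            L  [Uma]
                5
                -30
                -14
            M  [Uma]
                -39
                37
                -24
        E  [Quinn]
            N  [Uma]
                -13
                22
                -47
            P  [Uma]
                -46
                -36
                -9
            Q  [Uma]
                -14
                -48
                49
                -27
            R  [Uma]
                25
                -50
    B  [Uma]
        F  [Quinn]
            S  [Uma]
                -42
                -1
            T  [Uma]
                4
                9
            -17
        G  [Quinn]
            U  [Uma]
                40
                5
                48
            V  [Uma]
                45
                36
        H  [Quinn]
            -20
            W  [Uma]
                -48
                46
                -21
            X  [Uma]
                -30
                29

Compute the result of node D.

5

L (Uma): max(5, -30, -14) = 5
M (Uma): max(-39, 37, -24) = 37
D (Quinn): min(5, 37) = 5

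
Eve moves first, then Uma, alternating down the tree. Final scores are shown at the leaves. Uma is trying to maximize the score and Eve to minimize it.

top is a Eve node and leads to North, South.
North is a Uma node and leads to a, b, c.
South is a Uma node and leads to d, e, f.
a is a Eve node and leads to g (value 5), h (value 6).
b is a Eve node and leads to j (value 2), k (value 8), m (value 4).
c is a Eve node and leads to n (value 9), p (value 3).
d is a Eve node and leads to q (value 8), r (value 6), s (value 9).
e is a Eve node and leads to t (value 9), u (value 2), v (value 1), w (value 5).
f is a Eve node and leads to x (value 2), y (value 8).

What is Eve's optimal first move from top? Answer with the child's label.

North

a (Eve): min(5, 6) = 5
b (Eve): min(2, 8, 4) = 2
c (Eve): min(9, 3) = 3
North (Uma): max(5, 2, 3) = 5
d (Eve): min(8, 6, 9) = 6
e (Eve): min(9, 2, 1, 5) = 1
f (Eve): min(2, 8) = 2
South (Uma): max(6, 1, 2) = 6
top (Eve): min(5, 6) = 5
Eve at top wants the lowest of {North=5, South=6}, so chooses North.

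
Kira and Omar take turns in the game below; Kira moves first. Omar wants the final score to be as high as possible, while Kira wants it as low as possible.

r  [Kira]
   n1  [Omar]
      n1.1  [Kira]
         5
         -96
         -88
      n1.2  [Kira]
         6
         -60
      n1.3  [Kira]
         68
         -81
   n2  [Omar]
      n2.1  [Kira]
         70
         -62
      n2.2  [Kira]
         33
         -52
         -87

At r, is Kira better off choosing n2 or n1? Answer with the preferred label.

n2

n2.1 (Kira): min(70, -62) = -62
n2.2 (Kira): min(33, -52, -87) = -87
n2 (Omar): max(-62, -87) = -62
n1.1 (Kira): min(5, -96, -88) = -96
n1.2 (Kira): min(6, -60) = -60
n1.3 (Kira): min(68, -81) = -81
n1 (Omar): max(-96, -60, -81) = -60
Kira prefers the lower value; n2=-62, n1=-60. n2 is better since -62 < -60.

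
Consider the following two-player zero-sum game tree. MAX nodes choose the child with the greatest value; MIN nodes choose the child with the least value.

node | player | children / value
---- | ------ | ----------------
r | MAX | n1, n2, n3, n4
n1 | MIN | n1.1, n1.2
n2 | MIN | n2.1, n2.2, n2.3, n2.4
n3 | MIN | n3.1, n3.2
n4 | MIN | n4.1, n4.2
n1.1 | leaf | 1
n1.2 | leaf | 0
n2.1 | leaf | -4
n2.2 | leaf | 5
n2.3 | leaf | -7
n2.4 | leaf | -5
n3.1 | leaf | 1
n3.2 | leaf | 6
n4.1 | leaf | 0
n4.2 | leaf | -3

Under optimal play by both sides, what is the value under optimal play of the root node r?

1

n1 (MIN): min(1, 0) = 0
n2 (MIN): min(-4, 5, -7, -5) = -7
n3 (MIN): min(1, 6) = 1
n4 (MIN): min(0, -3) = -3
r (MAX): max(0, -7, 1, -3) = 1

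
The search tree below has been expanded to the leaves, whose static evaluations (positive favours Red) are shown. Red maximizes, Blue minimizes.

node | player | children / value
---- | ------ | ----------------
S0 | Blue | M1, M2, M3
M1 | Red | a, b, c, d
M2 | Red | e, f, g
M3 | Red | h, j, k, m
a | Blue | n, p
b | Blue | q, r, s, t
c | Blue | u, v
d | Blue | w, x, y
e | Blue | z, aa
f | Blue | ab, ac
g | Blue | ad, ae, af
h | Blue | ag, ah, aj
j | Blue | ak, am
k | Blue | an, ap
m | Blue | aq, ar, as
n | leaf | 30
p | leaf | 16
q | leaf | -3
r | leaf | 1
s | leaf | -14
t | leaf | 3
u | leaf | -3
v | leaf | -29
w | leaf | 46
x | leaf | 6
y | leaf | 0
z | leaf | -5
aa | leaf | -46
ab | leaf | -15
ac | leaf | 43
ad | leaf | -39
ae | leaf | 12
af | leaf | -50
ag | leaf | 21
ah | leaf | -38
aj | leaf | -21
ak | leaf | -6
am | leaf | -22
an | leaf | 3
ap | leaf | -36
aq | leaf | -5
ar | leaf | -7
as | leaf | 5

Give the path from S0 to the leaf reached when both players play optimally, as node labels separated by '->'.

S0 -> M2 -> f -> ab

a (Blue): min(30, 16) = 16
b (Blue): min(-3, 1, -14, 3) = -14
c (Blue): min(-3, -29) = -29
d (Blue): min(46, 6, 0) = 0
M1 (Red): max(16, -14, -29, 0) = 16
e (Blue): min(-5, -46) = -46
f (Blue): min(-15, 43) = -15
g (Blue): min(-39, 12, -50) = -50
M2 (Red): max(-46, -15, -50) = -15
h (Blue): min(21, -38, -21) = -38
j (Blue): min(-6, -22) = -22
k (Blue): min(3, -36) = -36
m (Blue): min(-5, -7, 5) = -7
M3 (Red): max(-38, -22, -36, -7) = -7
S0 (Blue): min(16, -15, -7) = -15
At S0, Blue picks M2 (lowest: -15).
At M2, Red picks f (highest: -15).
At f, Blue picks ab (lowest: -15).
Terminal value -15.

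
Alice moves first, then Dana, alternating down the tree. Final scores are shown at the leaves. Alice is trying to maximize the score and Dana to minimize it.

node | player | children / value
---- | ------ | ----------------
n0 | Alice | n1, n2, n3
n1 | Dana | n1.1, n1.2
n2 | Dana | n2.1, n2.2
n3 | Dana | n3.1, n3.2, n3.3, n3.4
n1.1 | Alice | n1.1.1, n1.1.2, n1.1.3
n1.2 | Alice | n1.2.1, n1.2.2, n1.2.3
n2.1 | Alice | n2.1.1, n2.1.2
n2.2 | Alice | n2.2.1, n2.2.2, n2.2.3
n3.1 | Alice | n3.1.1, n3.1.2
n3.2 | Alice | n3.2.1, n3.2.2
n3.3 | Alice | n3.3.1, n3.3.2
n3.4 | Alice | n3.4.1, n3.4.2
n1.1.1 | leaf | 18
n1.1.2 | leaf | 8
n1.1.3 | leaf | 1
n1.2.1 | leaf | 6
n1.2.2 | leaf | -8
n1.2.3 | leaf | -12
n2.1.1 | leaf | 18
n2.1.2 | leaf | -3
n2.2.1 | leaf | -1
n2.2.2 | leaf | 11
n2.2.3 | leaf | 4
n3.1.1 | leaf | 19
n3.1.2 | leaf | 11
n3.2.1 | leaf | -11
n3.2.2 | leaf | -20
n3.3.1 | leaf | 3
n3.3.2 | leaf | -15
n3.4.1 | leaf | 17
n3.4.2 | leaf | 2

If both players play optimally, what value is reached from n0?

n1.1 (Alice): max(18, 8, 1) = 18
n1.2 (Alice): max(6, -8, -12) = 6
n1 (Dana): min(18, 6) = 6
n2.1 (Alice): max(18, -3) = 18
n2.2 (Alice): max(-1, 11, 4) = 11
n2 (Dana): min(18, 11) = 11
n3.1 (Alice): max(19, 11) = 19
n3.2 (Alice): max(-11, -20) = -11
n3.3 (Alice): max(3, -15) = 3
n3.4 (Alice): max(17, 2) = 17
n3 (Dana): min(19, -11, 3, 17) = -11
n0 (Alice): max(6, 11, -11) = 11

11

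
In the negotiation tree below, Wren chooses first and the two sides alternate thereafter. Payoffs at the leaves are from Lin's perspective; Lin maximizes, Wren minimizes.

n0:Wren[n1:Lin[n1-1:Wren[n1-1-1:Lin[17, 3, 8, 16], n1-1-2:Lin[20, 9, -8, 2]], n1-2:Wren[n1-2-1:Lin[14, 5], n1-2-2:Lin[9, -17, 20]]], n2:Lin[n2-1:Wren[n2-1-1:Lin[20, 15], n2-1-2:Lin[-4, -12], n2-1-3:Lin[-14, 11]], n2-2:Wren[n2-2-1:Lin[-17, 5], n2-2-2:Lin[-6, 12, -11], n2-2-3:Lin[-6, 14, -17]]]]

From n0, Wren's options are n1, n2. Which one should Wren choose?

n2

n1-1-1 (Lin): max(17, 3, 8, 16) = 17
n1-1-2 (Lin): max(20, 9, -8, 2) = 20
n1-1 (Wren): min(17, 20) = 17
n1-2-1 (Lin): max(14, 5) = 14
n1-2-2 (Lin): max(9, -17, 20) = 20
n1-2 (Wren): min(14, 20) = 14
n1 (Lin): max(17, 14) = 17
n2-1-1 (Lin): max(20, 15) = 20
n2-1-2 (Lin): max(-4, -12) = -4
n2-1-3 (Lin): max(-14, 11) = 11
n2-1 (Wren): min(20, -4, 11) = -4
n2-2-1 (Lin): max(-17, 5) = 5
n2-2-2 (Lin): max(-6, 12, -11) = 12
n2-2-3 (Lin): max(-6, 14, -17) = 14
n2-2 (Wren): min(5, 12, 14) = 5
n2 (Lin): max(-4, 5) = 5
n0 (Wren): min(17, 5) = 5
Wren at n0 wants the lowest of {n1=17, n2=5}, so chooses n2.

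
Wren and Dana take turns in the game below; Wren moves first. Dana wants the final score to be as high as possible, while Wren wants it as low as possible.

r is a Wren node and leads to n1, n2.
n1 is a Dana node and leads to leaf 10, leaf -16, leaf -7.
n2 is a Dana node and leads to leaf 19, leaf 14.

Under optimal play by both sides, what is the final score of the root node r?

10

n1 (Dana): max(10, -16, -7) = 10
n2 (Dana): max(19, 14) = 19
r (Wren): min(10, 19) = 10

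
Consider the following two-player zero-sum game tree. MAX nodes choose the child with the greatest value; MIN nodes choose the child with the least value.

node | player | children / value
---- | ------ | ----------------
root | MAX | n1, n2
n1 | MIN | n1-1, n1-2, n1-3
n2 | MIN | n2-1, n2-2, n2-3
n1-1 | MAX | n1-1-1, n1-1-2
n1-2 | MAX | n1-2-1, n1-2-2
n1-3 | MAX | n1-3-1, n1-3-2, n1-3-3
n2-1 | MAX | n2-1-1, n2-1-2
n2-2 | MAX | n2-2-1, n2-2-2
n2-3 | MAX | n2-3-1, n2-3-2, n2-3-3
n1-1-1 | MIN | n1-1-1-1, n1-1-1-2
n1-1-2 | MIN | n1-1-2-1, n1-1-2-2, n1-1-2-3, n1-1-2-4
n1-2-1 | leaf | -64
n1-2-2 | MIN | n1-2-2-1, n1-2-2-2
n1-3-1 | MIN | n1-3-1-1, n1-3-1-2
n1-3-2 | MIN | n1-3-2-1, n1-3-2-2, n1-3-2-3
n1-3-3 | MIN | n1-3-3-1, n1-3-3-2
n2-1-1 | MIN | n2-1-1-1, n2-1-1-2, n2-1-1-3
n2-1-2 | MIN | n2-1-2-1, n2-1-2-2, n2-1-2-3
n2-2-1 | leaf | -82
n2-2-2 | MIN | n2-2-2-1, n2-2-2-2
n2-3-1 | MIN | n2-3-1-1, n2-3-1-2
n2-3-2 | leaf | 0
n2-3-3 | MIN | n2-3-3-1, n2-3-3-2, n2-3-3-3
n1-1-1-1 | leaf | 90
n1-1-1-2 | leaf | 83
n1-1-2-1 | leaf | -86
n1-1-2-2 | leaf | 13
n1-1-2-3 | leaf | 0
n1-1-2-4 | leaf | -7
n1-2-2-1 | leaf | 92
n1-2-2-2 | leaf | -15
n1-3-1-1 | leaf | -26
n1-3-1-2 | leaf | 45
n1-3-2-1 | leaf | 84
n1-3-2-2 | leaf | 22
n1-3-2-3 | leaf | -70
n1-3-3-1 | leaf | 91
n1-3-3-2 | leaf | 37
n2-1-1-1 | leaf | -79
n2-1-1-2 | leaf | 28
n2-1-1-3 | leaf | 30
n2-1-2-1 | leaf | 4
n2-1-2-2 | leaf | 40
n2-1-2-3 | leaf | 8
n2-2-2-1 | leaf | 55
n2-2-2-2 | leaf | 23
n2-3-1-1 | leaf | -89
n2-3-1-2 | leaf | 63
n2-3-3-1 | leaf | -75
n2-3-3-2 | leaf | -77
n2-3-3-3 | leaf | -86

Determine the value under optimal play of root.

0

n1-1-1 (MIN): min(90, 83) = 83
n1-1-2 (MIN): min(-86, 13, 0, -7) = -86
n1-1 (MAX): max(83, -86) = 83
n1-2-2 (MIN): min(92, -15) = -15
n1-2 (MAX): max(-64, -15) = -15
n1-3-1 (MIN): min(-26, 45) = -26
n1-3-2 (MIN): min(84, 22, -70) = -70
n1-3-3 (MIN): min(91, 37) = 37
n1-3 (MAX): max(-26, -70, 37) = 37
n1 (MIN): min(83, -15, 37) = -15
n2-1-1 (MIN): min(-79, 28, 30) = -79
n2-1-2 (MIN): min(4, 40, 8) = 4
n2-1 (MAX): max(-79, 4) = 4
n2-2-2 (MIN): min(55, 23) = 23
n2-2 (MAX): max(-82, 23) = 23
n2-3-1 (MIN): min(-89, 63) = -89
n2-3-3 (MIN): min(-75, -77, -86) = -86
n2-3 (MAX): max(-89, 0, -86) = 0
n2 (MIN): min(4, 23, 0) = 0
root (MAX): max(-15, 0) = 0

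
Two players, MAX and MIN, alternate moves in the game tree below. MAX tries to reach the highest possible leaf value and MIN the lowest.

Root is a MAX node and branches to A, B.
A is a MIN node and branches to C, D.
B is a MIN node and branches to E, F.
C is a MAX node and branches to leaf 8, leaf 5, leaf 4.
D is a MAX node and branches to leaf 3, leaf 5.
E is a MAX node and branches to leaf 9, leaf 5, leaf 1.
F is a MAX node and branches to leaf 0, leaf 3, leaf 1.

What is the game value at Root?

C (MAX): max(8, 5, 4) = 8
D (MAX): max(3, 5) = 5
A (MIN): min(8, 5) = 5
E (MAX): max(9, 5, 1) = 9
F (MAX): max(0, 3, 1) = 3
B (MIN): min(9, 3) = 3
Root (MAX): max(5, 3) = 5

5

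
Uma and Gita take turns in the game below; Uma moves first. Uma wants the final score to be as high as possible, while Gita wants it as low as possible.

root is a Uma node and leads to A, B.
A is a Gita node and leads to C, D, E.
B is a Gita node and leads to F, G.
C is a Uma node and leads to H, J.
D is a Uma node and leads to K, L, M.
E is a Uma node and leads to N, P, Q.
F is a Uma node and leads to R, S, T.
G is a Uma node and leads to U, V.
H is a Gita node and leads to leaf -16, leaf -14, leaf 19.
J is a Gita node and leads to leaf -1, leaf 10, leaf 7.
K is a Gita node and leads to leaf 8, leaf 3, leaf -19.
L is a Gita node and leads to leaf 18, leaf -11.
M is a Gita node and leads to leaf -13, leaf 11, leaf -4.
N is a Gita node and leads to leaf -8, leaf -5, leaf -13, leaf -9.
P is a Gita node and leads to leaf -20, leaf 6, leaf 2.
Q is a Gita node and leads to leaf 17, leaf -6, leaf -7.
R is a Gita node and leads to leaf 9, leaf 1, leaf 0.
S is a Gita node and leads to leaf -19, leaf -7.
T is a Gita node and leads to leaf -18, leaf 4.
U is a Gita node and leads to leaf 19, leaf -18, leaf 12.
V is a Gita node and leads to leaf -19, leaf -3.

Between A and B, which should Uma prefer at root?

A

H (Gita): min(-16, -14, 19) = -16
J (Gita): min(-1, 10, 7) = -1
C (Uma): max(-16, -1) = -1
K (Gita): min(8, 3, -19) = -19
L (Gita): min(18, -11) = -11
M (Gita): min(-13, 11, -4) = -13
D (Uma): max(-19, -11, -13) = -11
N (Gita): min(-8, -5, -13, -9) = -13
P (Gita): min(-20, 6, 2) = -20
Q (Gita): min(17, -6, -7) = -7
E (Uma): max(-13, -20, -7) = -7
A (Gita): min(-1, -11, -7) = -11
R (Gita): min(9, 1, 0) = 0
S (Gita): min(-19, -7) = -19
T (Gita): min(-18, 4) = -18
F (Uma): max(0, -19, -18) = 0
U (Gita): min(19, -18, 12) = -18
V (Gita): min(-19, -3) = -19
G (Uma): max(-18, -19) = -18
B (Gita): min(0, -18) = -18
Uma prefers the higher value; A=-11, B=-18. A is better since -11 > -18.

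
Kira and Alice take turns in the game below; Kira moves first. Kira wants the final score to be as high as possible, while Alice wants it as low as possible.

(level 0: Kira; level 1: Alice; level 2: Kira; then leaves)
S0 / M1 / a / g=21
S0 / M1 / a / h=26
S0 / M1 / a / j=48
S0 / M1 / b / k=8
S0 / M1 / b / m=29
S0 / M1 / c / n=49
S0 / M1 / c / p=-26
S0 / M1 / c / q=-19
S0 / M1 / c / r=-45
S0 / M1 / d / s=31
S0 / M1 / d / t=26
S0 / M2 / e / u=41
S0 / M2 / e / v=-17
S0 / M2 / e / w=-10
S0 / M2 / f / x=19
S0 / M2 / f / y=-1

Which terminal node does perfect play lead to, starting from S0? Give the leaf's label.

m

a (Kira): max(21, 26, 48) = 48
b (Kira): max(8, 29) = 29
c (Kira): max(49, -26, -19, -45) = 49
d (Kira): max(31, 26) = 31
M1 (Alice): min(48, 29, 49, 31) = 29
e (Kira): max(41, -17, -10) = 41
f (Kira): max(19, -1) = 19
M2 (Alice): min(41, 19) = 19
S0 (Kira): max(29, 19) = 29
At S0, Kira picks M1 (highest: 29).
At M1, Alice picks b (lowest: 29).
At b, Kira picks m (highest: 29).
Terminal value 29.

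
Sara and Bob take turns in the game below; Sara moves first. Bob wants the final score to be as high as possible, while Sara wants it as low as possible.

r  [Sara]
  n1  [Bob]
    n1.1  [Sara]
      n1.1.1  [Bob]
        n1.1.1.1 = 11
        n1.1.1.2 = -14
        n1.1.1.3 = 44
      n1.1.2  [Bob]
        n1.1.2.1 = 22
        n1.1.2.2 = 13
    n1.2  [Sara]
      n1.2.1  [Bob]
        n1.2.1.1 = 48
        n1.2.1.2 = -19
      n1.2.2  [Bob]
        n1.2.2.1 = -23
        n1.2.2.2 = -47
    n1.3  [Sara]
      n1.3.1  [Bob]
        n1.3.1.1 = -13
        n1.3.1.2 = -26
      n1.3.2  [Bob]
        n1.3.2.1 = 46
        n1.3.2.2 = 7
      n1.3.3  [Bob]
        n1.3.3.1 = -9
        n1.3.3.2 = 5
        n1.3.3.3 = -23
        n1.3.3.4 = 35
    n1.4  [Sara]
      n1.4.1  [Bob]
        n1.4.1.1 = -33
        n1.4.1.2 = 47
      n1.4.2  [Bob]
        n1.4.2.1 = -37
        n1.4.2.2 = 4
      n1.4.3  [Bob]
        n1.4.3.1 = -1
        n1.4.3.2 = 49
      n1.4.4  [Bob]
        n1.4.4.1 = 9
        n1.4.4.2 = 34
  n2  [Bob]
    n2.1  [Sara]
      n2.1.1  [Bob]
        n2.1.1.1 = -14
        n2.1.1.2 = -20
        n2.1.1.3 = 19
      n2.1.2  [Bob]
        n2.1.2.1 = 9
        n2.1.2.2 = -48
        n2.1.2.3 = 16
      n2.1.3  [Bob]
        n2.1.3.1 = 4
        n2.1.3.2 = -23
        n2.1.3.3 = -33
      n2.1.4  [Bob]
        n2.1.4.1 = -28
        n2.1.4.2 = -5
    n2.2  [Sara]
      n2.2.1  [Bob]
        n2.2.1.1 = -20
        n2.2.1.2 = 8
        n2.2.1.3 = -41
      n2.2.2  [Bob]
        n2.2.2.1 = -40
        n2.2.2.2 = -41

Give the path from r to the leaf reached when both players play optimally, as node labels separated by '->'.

n1.1.1 (Bob): max(11, -14, 44) = 44
n1.1.2 (Bob): max(22, 13) = 22
n1.1 (Sara): min(44, 22) = 22
n1.2.1 (Bob): max(48, -19) = 48
n1.2.2 (Bob): max(-23, -47) = -23
n1.2 (Sara): min(48, -23) = -23
n1.3.1 (Bob): max(-13, -26) = -13
n1.3.2 (Bob): max(46, 7) = 46
n1.3.3 (Bob): max(-9, 5, -23, 35) = 35
n1.3 (Sara): min(-13, 46, 35) = -13
n1.4.1 (Bob): max(-33, 47) = 47
n1.4.2 (Bob): max(-37, 4) = 4
n1.4.3 (Bob): max(-1, 49) = 49
n1.4.4 (Bob): max(9, 34) = 34
n1.4 (Sara): min(47, 4, 49, 34) = 4
n1 (Bob): max(22, -23, -13, 4) = 22
n2.1.1 (Bob): max(-14, -20, 19) = 19
n2.1.2 (Bob): max(9, -48, 16) = 16
n2.1.3 (Bob): max(4, -23, -33) = 4
n2.1.4 (Bob): max(-28, -5) = -5
n2.1 (Sara): min(19, 16, 4, -5) = -5
n2.2.1 (Bob): max(-20, 8, -41) = 8
n2.2.2 (Bob): max(-40, -41) = -40
n2.2 (Sara): min(8, -40) = -40
n2 (Bob): max(-5, -40) = -5
r (Sara): min(22, -5) = -5
At r, Sara picks n2 (lowest: -5).
At n2, Bob picks n2.1 (highest: -5).
At n2.1, Sara picks n2.1.4 (lowest: -5).
At n2.1.4, Bob picks n2.1.4.2 (highest: -5).
Terminal value -5.

r -> n2 -> n2.1 -> n2.1.4 -> n2.1.4.2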